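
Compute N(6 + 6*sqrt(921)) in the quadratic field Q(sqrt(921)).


N(a + b*sqrt(d)) = a^2 - d*b^2
= (6)^2 - (921)*(6)^2
= 36 - 33156
= -33120

-33120


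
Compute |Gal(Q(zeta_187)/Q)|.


|Gal(Q(zeta_187)/Q)| = phi(187)
= 160

160


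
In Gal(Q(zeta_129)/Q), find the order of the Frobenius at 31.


The Frobenius at p in Gal(Q(zeta_n)/Q) = (Z/nZ)* is the class of p, so its order is ord_129(31), the smallest k >= 1 with 31^k = 1 mod 129.
n = 129 = 3 * 43, phi(129) = 84; the order divides phi(n).
Divisors of 84: 1, 2, 3, 4, 6, 7, 12, 14, 21, 28, 42, 84
Repeated squaring mod 129: 31^1 = 31, 31^2 = 58, 31^4 = 10, 31^8 = 100, 31^16 = 67, 31^32 = 103, 31^64 = 31
Test divisors in increasing order:
  k=1: 31^1 = 31 mod 129
  k=2: 31^2 = 58 mod 129
  k=3: 31^3 = 58 * 31 = 121 mod 129
  k=4: 31^4 = 10 mod 129
  k=6: 31^6 = 10 * 58 = 64 mod 129
  k=7: 31^7 = 10 * 58 * 31 = 49 mod 129
  k=12: 31^12 = 100 * 10 = 97 mod 129
  k=14: 31^14 = 100 * 10 * 58 = 79 mod 129
  k=21: 31^21 = 67 * 10 * 31 = 1 mod 129  <- first divisor giving 1
Order = 21

21


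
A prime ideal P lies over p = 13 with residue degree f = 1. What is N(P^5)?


N(P^a) = p^(a*f)
= 13^(5*1)
= 13^5
= 371293

371293


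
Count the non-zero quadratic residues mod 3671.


For prime p, the number of non-zero quadratic residues is (p-1)/2.
= (3671-1)/2
= 1835

1835


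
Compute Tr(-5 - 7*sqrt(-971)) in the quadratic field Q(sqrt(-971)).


Tr(a + b*sqrt(d)) = (a + b*sqrt(d)) + (a - b*sqrt(d)) = 2a
= 2 * (-5)
= -10

-10


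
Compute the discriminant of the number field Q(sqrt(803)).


For K = Q(sqrt(d)) with d squarefree: disc(K) = d if d = 1 mod 4, and disc(K) = 4d if d = 2 or 3 mod 4.
Here d = 803, and d mod 4 = 3.
d = 3 mod 4, not 1 (O_K = Z[sqrt(d)]), so disc(K) = 4d = 4 * (803) = 3212

3212


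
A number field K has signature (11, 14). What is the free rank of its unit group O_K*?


By Dirichlet's unit theorem:
rank = r1 + r2 - 1
= 11 + 14 - 1
= 24

24


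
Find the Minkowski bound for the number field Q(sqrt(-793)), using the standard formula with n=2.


d = -793, d mod 4 = 3, so disc(K) = 4d = -3172; |disc(K)| = 3172
Imaginary quadratic field, so n = 2, s = r2 = 1, r1 = 0
M = (n!/n^n) * (4/pi)^s * sqrt(|disc(K)|) = (2!/2^2) * (4/pi)^1 * sqrt(3172)
= 0.5 * 1.273240 * 56.320511
= 35.8548

35.8548


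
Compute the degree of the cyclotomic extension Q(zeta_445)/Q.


The degree equals Euler's totient phi(445).
445 = 5 * 89
phi(445) = 352

352


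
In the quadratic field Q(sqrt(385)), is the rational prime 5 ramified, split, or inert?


K = Q(sqrt(385)). Since d mod 4 = 1, disc(K) = 385.
Check p | disc: 385 mod 5 = 0.
p divides disc, so p ramifies: (p) = P^2 with e=2, f=1, g=1.
Therefore p is ramified.

ramified


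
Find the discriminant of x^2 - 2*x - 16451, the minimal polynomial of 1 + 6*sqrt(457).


The element 1 + 6*sqrt(457) has minimal polynomial:
x^2 - 2*x - 16451
Discriminant = (-2)^2 - 4*(-16451)
= 4 + 65804
= 65808

65808


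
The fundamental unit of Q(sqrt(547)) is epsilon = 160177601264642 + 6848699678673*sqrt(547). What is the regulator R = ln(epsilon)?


epsilon = 160177601264642 + 6848699678673*sqrt(547)
= 3.2036e+14
R = ln(3.2036e+14)
= 33.4005

33.4005


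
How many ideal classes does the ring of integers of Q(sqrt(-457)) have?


K = Q(sqrt(-457)). d mod 4 = 3, so D = disc(K) = 4d = -1828
h(K) equals the number of primitive reduced positive-definite forms (a, b, c) = a*x^2 + b*x*y + c*y^2 with b^2 - 4ac = D,
where reduced means |b| <= a <= c, with b >= 0 whenever |b| = a or a = c, and primitive means gcd(a, b, c) = 1.
Reduced forces 3a^2 <= |D| = 1828, so 1 <= a <= 24; b must have the parity of D, and c = (b^2 - D)/(4a) must be an integer >= a.
Enumerate a = 1..24, b in [-a, a]:
  a=1: (1, 0, 457)  [1]
  a=2: (2, 2, 229)  [1]
  a=3..10: none
  a=11: (11, -8, 43), (11, 8, 43)  [2]
  a=12..16: none
  a=17: (17, -12, 29), (17, 12, 29)  [2]
  a=18..21: none
  a=22: (22, -14, 23), (22, 14, 23)  [2]
  a=23..24: none
Total reduced forms: 1 + 1 + 2 + 2 + 2 = 8
h = 8

8


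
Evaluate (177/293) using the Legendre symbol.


p = 293 is prime, so compute (177/293) with the reciprocity algorithm (Jacobi-symbol steps: pull out 2s via (2/n), flip via reciprocity, reduce):
  reciprocity: (177/293) -> +(293/177)
  reduce: (116/177)
  pull out 2: (2/177) = +1  (since 177 mod 8 = 1)
  pull out 2: (2/177) = +1  (since 177 mod 8 = 1)
  reciprocity: (29/177) -> +(177/29)
  reduce: (3/29)
  reciprocity: (3/29) -> +(29/3)
  reduce: (2/3)
  pull out 2: (2/3) = -1  (since 3 mod 8 = 3)
  (1/3) = 1
Product of signs = -1
(177/293) = -1

-1


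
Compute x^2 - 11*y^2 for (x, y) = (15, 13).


x^2 - d*y^2
= 15^2 - 11*13^2
= 225 - 1859
= -1634

-1634


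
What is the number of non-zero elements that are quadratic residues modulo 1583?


For prime p, the number of non-zero quadratic residues is (p-1)/2.
= (1583-1)/2
= 791

791


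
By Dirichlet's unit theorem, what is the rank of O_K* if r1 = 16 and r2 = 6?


By Dirichlet's unit theorem:
rank = r1 + r2 - 1
= 16 + 6 - 1
= 21

21


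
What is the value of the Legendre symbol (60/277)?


p = 277 is prime, so compute (60/277) with the reciprocity algorithm (Jacobi-symbol steps: pull out 2s via (2/n), flip via reciprocity, reduce):
  pull out 2: (2/277) = -1  (since 277 mod 8 = 5)
  pull out 2: (2/277) = -1  (since 277 mod 8 = 5)
  reciprocity: (15/277) -> +(277/15)
  reduce: (7/15)
  reciprocity: (7/15) -> -(15/7)
  reduce: (1/7)
  (1/7) = 1
Product of signs = -1
(60/277) = -1

-1


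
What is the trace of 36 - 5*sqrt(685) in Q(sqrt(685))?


Tr(a + b*sqrt(d)) = (a + b*sqrt(d)) + (a - b*sqrt(d)) = 2a
= 2 * (36)
= 72

72


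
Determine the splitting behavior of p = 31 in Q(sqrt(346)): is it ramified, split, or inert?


K = Q(sqrt(346)). Since d mod 4 = 2, disc(K) = 1384.
Check p | disc: 1384 mod 31 = 20.
p does not divide disc. Compute Legendre symbol (d/p):
5^((31-1)/2) mod 31 = 1
(d/p) = 1, so p splits: (p) = P*P' with e=1, f=1, g=2.
Therefore p is split.

split


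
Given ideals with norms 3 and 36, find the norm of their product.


N(IJ) = N(I) * N(J)
= 3 * 36
= 108

108


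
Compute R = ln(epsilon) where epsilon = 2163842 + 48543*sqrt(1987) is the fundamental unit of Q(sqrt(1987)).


epsilon = 2163842 + 48543*sqrt(1987)
= 4.3277e+06
R = ln(4.3277e+06)
= 15.2805

15.2805


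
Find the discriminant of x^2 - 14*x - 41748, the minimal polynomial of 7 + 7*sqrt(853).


The element 7 + 7*sqrt(853) has minimal polynomial:
x^2 - 14*x - 41748
Discriminant = (-14)^2 - 4*(-41748)
= 196 + 166992
= 167188

167188


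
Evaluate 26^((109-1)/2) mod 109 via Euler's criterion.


p = 109 is prime and the exponent is (p-1)/2 = 54, so by Euler's criterion 26^54 = (26/109) = +1 or -1 mod 109.
Compute by square-and-multiply:
  54 = 32 + 16 + 4 + 2 (binary 110110)
  Repeated squaring mod 109: 26^1 = 26, 26^2 = 22, 26^4 = 48, 26^8 = 15, 26^16 = 7, 26^32 = 49
  26^54 = 26^32 * 26^16 * 26^4 * 26^2 = 49 * 7 * 48 * 22 mod 109
    49 * 7 = 343 = 16 mod 109
    16 * 48 = 768 = 5 mod 109
    5 * 22 = 110 = 1 mod 109
  26^54 = 1 mod 109
Result 1: 26 is a quadratic residue mod 109.
26^54 mod 109 = 1

1


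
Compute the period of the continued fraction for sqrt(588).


Run the CF algorithm for sqrt(588).
a_0 = floor(sqrt(588)) = 24; set m_0=0, q_0=1.
Recurrence: m' = q*a - m,  q' = (d - m'^2)/q,  a' = floor((a_0 + m')/q').
  step 1: m=24, q=12, a=4
  step 2: m=24, q=1, a=48
a_2 = 2*a_0 = 48, so the period closes here.
sqrt(588) = [24; 4, 48]
Period length = 2

2


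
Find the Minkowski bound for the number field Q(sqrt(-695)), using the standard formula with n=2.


d = -695, d mod 4 = 1, so disc(K) = d = -695; |disc(K)| = 695
Imaginary quadratic field, so n = 2, s = r2 = 1, r1 = 0
M = (n!/n^n) * (4/pi)^s * sqrt(|disc(K)|) = (2!/2^2) * (4/pi)^1 * sqrt(695)
= 0.5 * 1.273240 * 26.362853
= 16.7831

16.7831


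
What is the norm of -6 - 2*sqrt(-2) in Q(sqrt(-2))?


N(a + b*sqrt(d)) = a^2 - d*b^2
= (-6)^2 - (-2)*(-2)^2
= 36 + 8
= 44

44


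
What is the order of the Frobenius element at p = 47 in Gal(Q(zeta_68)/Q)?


The Frobenius at p in Gal(Q(zeta_n)/Q) = (Z/nZ)* is the class of p, so its order is ord_68(47), the smallest k >= 1 with 47^k = 1 mod 68.
n = 68 = 2^2 * 17, phi(68) = 32; the order divides phi(n).
Divisors of 32: 1, 2, 4, 8, 16, 32
Repeated squaring mod 68: 47^1 = 47, 47^2 = 33, 47^4 = 1, 47^8 = 1, 47^16 = 1, 47^32 = 1
Test divisors in increasing order:
  k=1: 47^1 = 47 mod 68
  k=2: 47^2 = 33 mod 68
  k=4: 47^4 = 1 mod 68  <- first divisor giving 1
Order = 4

4


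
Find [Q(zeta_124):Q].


The degree equals Euler's totient phi(124).
124 = 2^2 * 31
phi(124) = 60

60


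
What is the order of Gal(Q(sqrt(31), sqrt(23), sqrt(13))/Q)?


The 3 square roots of distinct primes are multiplicatively independent over Q,
so [K:Q] = 2^3 and Gal(K/Q) is isomorphic to (Z/2Z)^3.
|Gal| = 2^3 = 8

8


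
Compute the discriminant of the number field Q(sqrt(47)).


For K = Q(sqrt(d)) with d squarefree: disc(K) = d if d = 1 mod 4, and disc(K) = 4d if d = 2 or 3 mod 4.
Here d = 47, and d mod 4 = 3.
d = 3 mod 4, not 1 (O_K = Z[sqrt(d)]), so disc(K) = 4d = 4 * (47) = 188

188


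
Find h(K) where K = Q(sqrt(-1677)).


K = Q(sqrt(-1677)). d mod 4 = 3, so D = disc(K) = 4d = -6708
h(K) equals the number of primitive reduced positive-definite forms (a, b, c) = a*x^2 + b*x*y + c*y^2 with b^2 - 4ac = D,
where reduced means |b| <= a <= c, with b >= 0 whenever |b| = a or a = c, and primitive means gcd(a, b, c) = 1.
Reduced forces 3a^2 <= |D| = 6708, so 1 <= a <= 47; b must have the parity of D, and c = (b^2 - D)/(4a) must be an integer >= a.
Enumerate a = 1..47, b in [-a, a]:
  a=1: (1, 0, 1677)  [1]
  a=2: (2, 2, 839)  [1]
  a=3: (3, 0, 559)  [1]
  a=4..5: none
  a=6: (6, 6, 281)  [1]
  a=7..12: none
  a=13: (13, 0, 129)  [1]
  a=14..22: none
  a=23: (23, -10, 74), (23, 10, 74)  [2]
  a=24..25: none
  a=26: (26, 26, 71)  [1]
  a=27..28: none
  a=29: (29, -22, 62), (29, 22, 62)  [2]
  a=30: none
  a=31: (31, -22, 58), (31, 22, 58)  [2]
  a=32..36: none
  a=37: (37, -10, 46), (37, 10, 46)  [2]
  a=38: none
  a=39: (39, 0, 43)  [1]
  a=40: none
  a=41: (41, 4, 41)  [1]
  a=42..47: none
Total reduced forms: 1 + 1 + 1 + 1 + 1 + 2 + 1 + 2 + 2 + 2 + 1 + 1 = 16
h = 16

16


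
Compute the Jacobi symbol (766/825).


Compute (766/825) via quadratic reciprocity:
  pull out 2: (2/825) = +1  (since 825 mod 8 = 1)
  reciprocity: (383/825) -> +(825/383)
  reduce: (59/383)
  reciprocity: (59/383) -> -(383/59)
  reduce: (29/59)
  reciprocity: (29/59) -> +(59/29)
  reduce: (1/29)
  (1/29) = 1
Product of signs = -1

-1


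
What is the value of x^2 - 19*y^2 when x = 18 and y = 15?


x^2 - d*y^2
= 18^2 - 19*15^2
= 324 - 4275
= -3951

-3951


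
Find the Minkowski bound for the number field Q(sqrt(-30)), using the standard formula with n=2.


d = -30, d mod 4 = 2, so disc(K) = 4d = -120; |disc(K)| = 120
Imaginary quadratic field, so n = 2, s = r2 = 1, r1 = 0
M = (n!/n^n) * (4/pi)^s * sqrt(|disc(K)|) = (2!/2^2) * (4/pi)^1 * sqrt(120)
= 0.5 * 1.273240 * 10.954451
= 6.9738

6.9738


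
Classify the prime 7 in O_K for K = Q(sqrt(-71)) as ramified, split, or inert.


K = Q(sqrt(-71)). Since d mod 4 = 1, disc(K) = -71.
Check p | disc: -71 mod 7 = 6.
p does not divide disc. Compute Legendre symbol (d/p):
6^((7-1)/2) mod 7 = -1
(d/p) = -1, so p is inert: (p) stays prime with e=1, f=2, g=1.
Therefore p is inert.

inert


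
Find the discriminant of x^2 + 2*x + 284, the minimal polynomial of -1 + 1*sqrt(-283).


The element -1 + 1*sqrt(-283) has minimal polynomial:
x^2 + 2*x + 284
Discriminant = (2)^2 - 4*(284)
= 4 - 1136
= -1132

-1132


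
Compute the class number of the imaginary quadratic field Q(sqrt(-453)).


K = Q(sqrt(-453)). d mod 4 = 3, so D = disc(K) = 4d = -1812
h(K) equals the number of primitive reduced positive-definite forms (a, b, c) = a*x^2 + b*x*y + c*y^2 with b^2 - 4ac = D,
where reduced means |b| <= a <= c, with b >= 0 whenever |b| = a or a = c, and primitive means gcd(a, b, c) = 1.
Reduced forces 3a^2 <= |D| = 1812, so 1 <= a <= 24; b must have the parity of D, and c = (b^2 - D)/(4a) must be an integer >= a.
Enumerate a = 1..24, b in [-a, a]:
  a=1: (1, 0, 453)  [1]
  a=2: (2, 2, 227)  [1]
  a=3: (3, 0, 151)  [1]
  a=4..5: none
  a=6: (6, 6, 77)  [1]
  a=7: (7, -6, 66), (7, 6, 66)  [2]
  a=8..10: none
  a=11: (11, -6, 42), (11, 6, 42)  [2]
  a=12..13: none
  a=14: (14, -6, 33), (14, 6, 33)  [2]
  a=15..20: none
  a=21: (21, -6, 22), (21, 6, 22)  [2]
  a=22..24: none
Total reduced forms: 1 + 1 + 1 + 1 + 2 + 2 + 2 + 2 = 12
h = 12

12


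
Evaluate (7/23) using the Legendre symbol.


p = 23 is prime, so compute (7/23) with the reciprocity algorithm (Jacobi-symbol steps: pull out 2s via (2/n), flip via reciprocity, reduce):
  reciprocity: (7/23) -> -(23/7)
  reduce: (2/7)
  pull out 2: (2/7) = +1  (since 7 mod 8 = 7)
  (1/7) = 1
Product of signs = -1
(7/23) = -1

-1


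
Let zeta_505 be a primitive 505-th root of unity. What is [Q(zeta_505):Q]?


The degree equals Euler's totient phi(505).
505 = 5 * 101
phi(505) = 400

400


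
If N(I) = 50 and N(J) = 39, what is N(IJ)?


N(IJ) = N(I) * N(J)
= 50 * 39
= 1950

1950


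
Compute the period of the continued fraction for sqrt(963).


Run the CF algorithm for sqrt(963).
a_0 = floor(sqrt(963)) = 31; set m_0=0, q_0=1.
Recurrence: m' = q*a - m,  q' = (d - m'^2)/q,  a' = floor((a_0 + m')/q').
  step 1: m=31, q=2, a=31
  step 2: m=31, q=1, a=62
a_2 = 2*a_0 = 62, so the period closes here.
sqrt(963) = [31; 31, 62]
Period length = 2

2


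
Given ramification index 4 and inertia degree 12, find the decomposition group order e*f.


|D_P| = e * f
= 4 * 12
= 48

48


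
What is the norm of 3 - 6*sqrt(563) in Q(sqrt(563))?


N(a + b*sqrt(d)) = a^2 - d*b^2
= (3)^2 - (563)*(-6)^2
= 9 - 20268
= -20259

-20259


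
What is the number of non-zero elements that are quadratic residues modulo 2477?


For prime p, the number of non-zero quadratic residues is (p-1)/2.
= (2477-1)/2
= 1238

1238


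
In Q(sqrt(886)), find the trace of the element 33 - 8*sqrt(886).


Tr(a + b*sqrt(d)) = (a + b*sqrt(d)) + (a - b*sqrt(d)) = 2a
= 2 * (33)
= 66

66


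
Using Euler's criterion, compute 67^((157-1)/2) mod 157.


p = 157 is prime and the exponent is (p-1)/2 = 78, so by Euler's criterion 67^78 = (67/157) = +1 or -1 mod 157.
Compute by square-and-multiply:
  78 = 64 + 8 + 4 + 2 (binary 1001110)
  Repeated squaring mod 157: 67^1 = 67, 67^2 = 93, 67^4 = 14, 67^8 = 39, 67^16 = 108, 67^32 = 46, 67^64 = 75
  67^78 = 67^64 * 67^8 * 67^4 * 67^2 = 75 * 39 * 14 * 93 mod 157
    75 * 39 = 2925 = 99 mod 157
    99 * 14 = 1386 = 130 mod 157
    130 * 93 = 12090 = 1 mod 157
  67^78 = 1 mod 157
Result 1: 67 is a quadratic residue mod 157.
67^78 mod 157 = 1

1


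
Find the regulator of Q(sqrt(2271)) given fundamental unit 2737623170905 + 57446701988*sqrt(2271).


epsilon = 2737623170905 + 57446701988*sqrt(2271)
= 5.4752e+12
R = ln(5.4752e+12)
= 29.3313

29.3313


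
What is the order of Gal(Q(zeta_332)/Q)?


|Gal(Q(zeta_332)/Q)| = phi(332)
= 164

164


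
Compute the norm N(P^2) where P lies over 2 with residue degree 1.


N(P^a) = p^(a*f)
= 2^(2*1)
= 2^2
= 4

4


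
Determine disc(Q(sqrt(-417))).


For K = Q(sqrt(d)) with d squarefree: disc(K) = d if d = 1 mod 4, and disc(K) = 4d if d = 2 or 3 mod 4.
Here d = -417, and d mod 4 = 3.
d = 3 mod 4, not 1 (O_K = Z[sqrt(d)]), so disc(K) = 4d = 4 * (-417) = -1668

-1668


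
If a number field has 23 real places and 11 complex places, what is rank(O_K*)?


By Dirichlet's unit theorem:
rank = r1 + r2 - 1
= 23 + 11 - 1
= 33

33


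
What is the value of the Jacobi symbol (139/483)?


Compute (139/483) via quadratic reciprocity:
  reciprocity: (139/483) -> -(483/139)
  reduce: (66/139)
  pull out 2: (2/139) = -1  (since 139 mod 8 = 3)
  reciprocity: (33/139) -> +(139/33)
  reduce: (7/33)
  reciprocity: (7/33) -> +(33/7)
  reduce: (5/7)
  reciprocity: (5/7) -> +(7/5)
  reduce: (2/5)
  pull out 2: (2/5) = -1  (since 5 mod 8 = 5)
  (1/5) = 1
Product of signs = -1

-1


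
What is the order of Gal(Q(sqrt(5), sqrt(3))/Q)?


The 2 square roots of distinct primes are multiplicatively independent over Q,
so [K:Q] = 2^2 and Gal(K/Q) is isomorphic to (Z/2Z)^2.
|Gal| = 2^2 = 4

4


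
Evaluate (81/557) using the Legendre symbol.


p = 557 is prime, so compute (81/557) with the reciprocity algorithm (Jacobi-symbol steps: pull out 2s via (2/n), flip via reciprocity, reduce):
  reciprocity: (81/557) -> +(557/81)
  reduce: (71/81)
  reciprocity: (71/81) -> +(81/71)
  reduce: (10/71)
  pull out 2: (2/71) = +1  (since 71 mod 8 = 7)
  reciprocity: (5/71) -> +(71/5)
  reduce: (1/5)
  (1/5) = 1
Product of signs = 1
(81/557) = 1

1


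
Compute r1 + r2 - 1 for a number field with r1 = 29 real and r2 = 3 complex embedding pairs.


By Dirichlet's unit theorem:
rank = r1 + r2 - 1
= 29 + 3 - 1
= 31

31


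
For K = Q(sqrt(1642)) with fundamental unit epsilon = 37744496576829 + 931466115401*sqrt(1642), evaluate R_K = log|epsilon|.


epsilon = 37744496576829 + 931466115401*sqrt(1642)
= 7.5489e+13
R = ln(7.5489e+13)
= 31.9550

31.9550


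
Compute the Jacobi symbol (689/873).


Compute (689/873) via quadratic reciprocity:
  reciprocity: (689/873) -> +(873/689)
  reduce: (184/689)
  pull out 2: (2/689) = +1  (since 689 mod 8 = 1)
  pull out 2: (2/689) = +1  (since 689 mod 8 = 1)
  pull out 2: (2/689) = +1  (since 689 mod 8 = 1)
  reciprocity: (23/689) -> +(689/23)
  reduce: (22/23)
  pull out 2: (2/23) = +1  (since 23 mod 8 = 7)
  reciprocity: (11/23) -> -(23/11)
  reduce: (1/11)
  (1/11) = 1
Product of signs = -1

-1


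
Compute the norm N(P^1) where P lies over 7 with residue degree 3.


N(P^a) = p^(a*f)
= 7^(1*3)
= 7^3
= 343

343


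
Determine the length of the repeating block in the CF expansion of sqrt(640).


Run the CF algorithm for sqrt(640).
a_0 = floor(sqrt(640)) = 25; set m_0=0, q_0=1.
Recurrence: m' = q*a - m,  q' = (d - m'^2)/q,  a' = floor((a_0 + m')/q').
  step 1: m=25, q=15, a=3
  step 2: m=20, q=16, a=2
  step 3: m=12, q=31, a=1
  step 4: m=19, q=9, a=4
  step 5: m=17, q=39, a=1
  step 6: m=22, q=4, a=11
  step 7: m=22, q=39, a=1
  step 8: m=17, q=9, a=4
  step 9: m=19, q=31, a=1
  step 10: m=12, q=16, a=2
  step 11: m=20, q=15, a=3
  step 12: m=25, q=1, a=50
a_12 = 2*a_0 = 50, so the period closes here.
sqrt(640) = [25; 3, 2, 1, 4, 1, 11, 1, 4, 1, 2, 3, 50]
Period length = 12

12


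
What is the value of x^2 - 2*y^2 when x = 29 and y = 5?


x^2 - d*y^2
= 29^2 - 2*5^2
= 841 - 50
= 791

791


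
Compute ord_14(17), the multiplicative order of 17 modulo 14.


We want ord_14(17), the smallest k >= 1 with 17^k = 1 mod 14.
n = 14 = 2 * 7, phi(14) = 6; the order divides phi(n).
Divisors of 6: 1, 2, 3, 6
Repeated squaring mod 14: 17^1 = 3, 17^2 = 9, 17^4 = 11
Test divisors in increasing order:
  k=1: 17^1 = 3 mod 14
  k=2: 17^2 = 9 mod 14
  k=3: 17^3 = 9 * 3 = 13 mod 14
  k=6: 17^6 = 11 * 9 = 1 mod 14  <- first divisor giving 1
Order = 6

6


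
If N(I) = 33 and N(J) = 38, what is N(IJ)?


N(IJ) = N(I) * N(J)
= 33 * 38
= 1254

1254


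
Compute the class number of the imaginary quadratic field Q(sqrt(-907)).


K = Q(sqrt(-907)). d mod 4 = 1, so D = disc(K) = d = -907
h(K) equals the number of primitive reduced positive-definite forms (a, b, c) = a*x^2 + b*x*y + c*y^2 with b^2 - 4ac = D,
where reduced means |b| <= a <= c, with b >= 0 whenever |b| = a or a = c, and primitive means gcd(a, b, c) = 1.
Reduced forces 3a^2 <= |D| = 907, so 1 <= a <= 17; b must have the parity of D, and c = (b^2 - D)/(4a) must be an integer >= a.
Enumerate a = 1..17, b in [-a, a]:
  a=1: (1, 1, 227)  [1]
  a=2..12: none
  a=13: (13, -9, 19), (13, 9, 19)  [2]
  a=14..17: none
Total reduced forms: 1 + 2 = 3
h = 3

3


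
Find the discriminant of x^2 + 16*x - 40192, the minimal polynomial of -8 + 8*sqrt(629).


The element -8 + 8*sqrt(629) has minimal polynomial:
x^2 + 16*x - 40192
Discriminant = (16)^2 - 4*(-40192)
= 256 + 160768
= 161024

161024


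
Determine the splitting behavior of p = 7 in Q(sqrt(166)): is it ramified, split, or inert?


K = Q(sqrt(166)). Since d mod 4 = 2, disc(K) = 664.
Check p | disc: 664 mod 7 = 6.
p does not divide disc. Compute Legendre symbol (d/p):
5^((7-1)/2) mod 7 = -1
(d/p) = -1, so p is inert: (p) stays prime with e=1, f=2, g=1.
Therefore p is inert.

inert


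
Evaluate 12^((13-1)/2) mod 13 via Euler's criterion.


p = 13 is prime and the exponent is (p-1)/2 = 6, so by Euler's criterion 12^6 = (12/13) = +1 or -1 mod 13.
Compute by square-and-multiply:
  6 = 4 + 2 (binary 110)
  Repeated squaring mod 13: 12^1 = 12, 12^2 = 1, 12^4 = 1
  12^6 = 12^4 * 12^2 = 1 * 1 mod 13
    1 * 1 = 1 = 1 mod 13
  12^6 = 1 mod 13
Result 1: 12 is a quadratic residue mod 13.
12^6 mod 13 = 1

1


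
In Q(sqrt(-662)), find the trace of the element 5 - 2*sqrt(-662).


Tr(a + b*sqrt(d)) = (a + b*sqrt(d)) + (a - b*sqrt(d)) = 2a
= 2 * (5)
= 10

10


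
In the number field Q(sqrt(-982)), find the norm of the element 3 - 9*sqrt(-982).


N(a + b*sqrt(d)) = a^2 - d*b^2
= (3)^2 - (-982)*(-9)^2
= 9 + 79542
= 79551

79551


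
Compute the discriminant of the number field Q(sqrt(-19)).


For K = Q(sqrt(d)) with d squarefree: disc(K) = d if d = 1 mod 4, and disc(K) = 4d if d = 2 or 3 mod 4.
Here d = -19, and d mod 4 = 1.
d = 1 mod 4 (O_K = Z[(1+sqrt(d))/2]), so disc(K) = d = -19

-19


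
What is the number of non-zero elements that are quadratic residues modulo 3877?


For prime p, the number of non-zero quadratic residues is (p-1)/2.
= (3877-1)/2
= 1938

1938


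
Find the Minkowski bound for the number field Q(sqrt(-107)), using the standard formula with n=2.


d = -107, d mod 4 = 1, so disc(K) = d = -107; |disc(K)| = 107
Imaginary quadratic field, so n = 2, s = r2 = 1, r1 = 0
M = (n!/n^n) * (4/pi)^s * sqrt(|disc(K)|) = (2!/2^2) * (4/pi)^1 * sqrt(107)
= 0.5 * 1.273240 * 10.344080
= 6.5852

6.5852


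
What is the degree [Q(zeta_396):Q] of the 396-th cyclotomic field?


The degree equals Euler's totient phi(396).
396 = 2^2 * 3^2 * 11
phi(396) = 120

120


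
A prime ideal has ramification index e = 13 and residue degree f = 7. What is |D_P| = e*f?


|D_P| = e * f
= 13 * 7
= 91

91


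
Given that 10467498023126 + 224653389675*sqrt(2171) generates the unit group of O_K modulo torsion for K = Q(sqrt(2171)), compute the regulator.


epsilon = 10467498023126 + 224653389675*sqrt(2171)
= 2.0935e+13
R = ln(2.0935e+13)
= 30.6724

30.6724


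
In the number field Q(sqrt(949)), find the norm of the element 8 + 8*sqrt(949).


N(a + b*sqrt(d)) = a^2 - d*b^2
= (8)^2 - (949)*(8)^2
= 64 - 60736
= -60672

-60672


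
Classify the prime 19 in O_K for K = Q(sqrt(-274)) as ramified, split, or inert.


K = Q(sqrt(-274)). Since d mod 4 = 2, disc(K) = -1096.
Check p | disc: -1096 mod 19 = 6.
p does not divide disc. Compute Legendre symbol (d/p):
11^((19-1)/2) mod 19 = 1
(d/p) = 1, so p splits: (p) = P*P' with e=1, f=1, g=2.
Therefore p is split.

split


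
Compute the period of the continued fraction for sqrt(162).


Run the CF algorithm for sqrt(162).
a_0 = floor(sqrt(162)) = 12; set m_0=0, q_0=1.
Recurrence: m' = q*a - m,  q' = (d - m'^2)/q,  a' = floor((a_0 + m')/q').
  step 1: m=12, q=18, a=1
  step 2: m=6, q=7, a=2
  step 3: m=8, q=14, a=1
  step 4: m=6, q=9, a=2
  step 5: m=12, q=2, a=12
  step 6: m=12, q=9, a=2
  step 7: m=6, q=14, a=1
  step 8: m=8, q=7, a=2
  step 9: m=6, q=18, a=1
  step 10: m=12, q=1, a=24
a_10 = 2*a_0 = 24, so the period closes here.
sqrt(162) = [12; 1, 2, 1, 2, 12, 2, 1, 2, 1, 24]
Period length = 10

10


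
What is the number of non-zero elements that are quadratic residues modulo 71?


For prime p, the number of non-zero quadratic residues is (p-1)/2.
= (71-1)/2
= 35

35


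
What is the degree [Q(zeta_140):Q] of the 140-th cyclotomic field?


The degree equals Euler's totient phi(140).
140 = 2^2 * 5 * 7
phi(140) = 48

48


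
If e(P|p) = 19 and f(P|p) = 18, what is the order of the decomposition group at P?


|D_P| = e * f
= 19 * 18
= 342

342


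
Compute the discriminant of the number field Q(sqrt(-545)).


For K = Q(sqrt(d)) with d squarefree: disc(K) = d if d = 1 mod 4, and disc(K) = 4d if d = 2 or 3 mod 4.
Here d = -545, and d mod 4 = 3.
d = 3 mod 4, not 1 (O_K = Z[sqrt(d)]), so disc(K) = 4d = 4 * (-545) = -2180

-2180


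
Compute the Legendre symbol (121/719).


p = 719 is prime, so compute (121/719) with the reciprocity algorithm (Jacobi-symbol steps: pull out 2s via (2/n), flip via reciprocity, reduce):
  reciprocity: (121/719) -> +(719/121)
  reduce: (114/121)
  pull out 2: (2/121) = +1  (since 121 mod 8 = 1)
  reciprocity: (57/121) -> +(121/57)
  reduce: (7/57)
  reciprocity: (7/57) -> +(57/7)
  reduce: (1/7)
  (1/7) = 1
Product of signs = 1
(121/719) = 1

1


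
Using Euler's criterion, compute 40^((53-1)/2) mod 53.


p = 53 is prime and the exponent is (p-1)/2 = 26, so by Euler's criterion 40^26 = (40/53) = +1 or -1 mod 53.
Compute by square-and-multiply:
  26 = 16 + 8 + 2 (binary 11010)
  Repeated squaring mod 53: 40^1 = 40, 40^2 = 10, 40^4 = 47, 40^8 = 36, 40^16 = 24
  40^26 = 40^16 * 40^8 * 40^2 = 24 * 36 * 10 mod 53
    24 * 36 = 864 = 16 mod 53
    16 * 10 = 160 = 1 mod 53
  40^26 = 1 mod 53
Result 1: 40 is a quadratic residue mod 53.
40^26 mod 53 = 1

1


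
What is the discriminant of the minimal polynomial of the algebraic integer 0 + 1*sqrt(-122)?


The element 0 + 1*sqrt(-122) has minimal polynomial:
x^2 + 0*x + 122
Discriminant = (0)^2 - 4*(122)
= 0 - 488
= -488

-488


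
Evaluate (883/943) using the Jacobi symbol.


Compute (883/943) via quadratic reciprocity:
  reciprocity: (883/943) -> -(943/883)
  reduce: (60/883)
  pull out 2: (2/883) = -1  (since 883 mod 8 = 3)
  pull out 2: (2/883) = -1  (since 883 mod 8 = 3)
  reciprocity: (15/883) -> -(883/15)
  reduce: (13/15)
  reciprocity: (13/15) -> +(15/13)
  reduce: (2/13)
  pull out 2: (2/13) = -1  (since 13 mod 8 = 5)
  (1/13) = 1
Product of signs = -1

-1


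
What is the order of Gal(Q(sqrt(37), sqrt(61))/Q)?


The 2 square roots of distinct primes are multiplicatively independent over Q,
so [K:Q] = 2^2 and Gal(K/Q) is isomorphic to (Z/2Z)^2.
|Gal| = 2^2 = 4

4


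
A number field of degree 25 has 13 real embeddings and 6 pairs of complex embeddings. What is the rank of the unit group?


By Dirichlet's unit theorem:
rank = r1 + r2 - 1
= 13 + 6 - 1
= 18

18


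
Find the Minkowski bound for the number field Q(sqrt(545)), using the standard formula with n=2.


d = 545, d mod 4 = 1, so disc(K) = d = 545; |disc(K)| = 545
Real quadratic field, so n = 2, s = r2 = 0, r1 = 2
M = (n!/n^n) * (4/pi)^s * sqrt(|disc(K)|) = (2!/2^2) * (4/pi)^0 * sqrt(545)
= 0.5 * 1.000000 * 23.345235
= 11.6726

11.6726


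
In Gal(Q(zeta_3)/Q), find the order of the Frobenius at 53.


The Frobenius at p in Gal(Q(zeta_n)/Q) = (Z/nZ)* is the class of p, so its order is ord_3(53), the smallest k >= 1 with 53^k = 1 mod 3.
n = 3 = 3, phi(3) = 2; the order divides phi(n).
Divisors of 2: 1, 2
Repeated squaring mod 3: 53^1 = 2, 53^2 = 1
Test divisors in increasing order:
  k=1: 53^1 = 2 mod 3
  k=2: 53^2 = 1 mod 3  <- first divisor giving 1
Order = 2

2


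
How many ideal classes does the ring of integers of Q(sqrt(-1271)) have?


K = Q(sqrt(-1271)). d mod 4 = 1, so D = disc(K) = d = -1271
h(K) equals the number of primitive reduced positive-definite forms (a, b, c) = a*x^2 + b*x*y + c*y^2 with b^2 - 4ac = D,
where reduced means |b| <= a <= c, with b >= 0 whenever |b| = a or a = c, and primitive means gcd(a, b, c) = 1.
Reduced forces 3a^2 <= |D| = 1271, so 1 <= a <= 20; b must have the parity of D, and c = (b^2 - D)/(4a) must be an integer >= a.
Enumerate a = 1..20, b in [-a, a]:
  a=1: (1, 1, 318)  [1]
  a=2: (2, -1, 159), (2, 1, 159)  [2]
  a=3: (3, -1, 106), (3, 1, 106)  [2]
  a=4: (4, -3, 80), (4, 3, 80)  [2]
  a=5: (5, -3, 64), (5, 3, 64)  [2]
  a=6: (6, -5, 54), (6, -1, 53), (6, 1, 53), (6, 5, 54)  [4]
  a=7: none
  a=8: (8, -3, 40), (8, 3, 40)  [2]
  a=9: (9, -5, 36), (9, 5, 36)  [2]
  a=10: (10, -7, 33), (10, -3, 32), (10, 3, 32), (10, 7, 33)  [4]
  a=11: (11, -7, 30), (11, 7, 30)  [2]
  a=12: (12, -11, 29), (12, -5, 27), (12, 5, 27), (12, 11, 29)  [4]
  a=13: (13, -9, 26), (13, 9, 26)  [2]
  a=14: none
  a=15: (15, -13, 24), (15, -7, 22), (15, 7, 22), (15, 13, 24)  [4]
  a=16: (16, -3, 20), (16, 3, 20)  [2]
  a=17: (17, -15, 22), (17, 15, 22)  [2]
  a=18: (18, -13, 20), (18, 5, 18), (18, 13, 20)  [3]
  a=19..20: none
Total reduced forms: 1 + 2 + 2 + 2 + 2 + 4 + 2 + 2 + 4 + 2 + 4 + 2 + 4 + 2 + 2 + 3 = 40
h = 40

40


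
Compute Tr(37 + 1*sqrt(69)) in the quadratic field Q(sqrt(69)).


Tr(a + b*sqrt(d)) = (a + b*sqrt(d)) + (a - b*sqrt(d)) = 2a
= 2 * (37)
= 74

74


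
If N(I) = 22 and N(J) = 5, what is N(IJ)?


N(IJ) = N(I) * N(J)
= 22 * 5
= 110

110


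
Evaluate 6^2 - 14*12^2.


x^2 - d*y^2
= 6^2 - 14*12^2
= 36 - 2016
= -1980

-1980


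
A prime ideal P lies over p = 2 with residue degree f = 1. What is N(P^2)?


N(P^a) = p^(a*f)
= 2^(2*1)
= 2^2
= 4

4


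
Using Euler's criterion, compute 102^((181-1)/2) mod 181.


p = 181 is prime and the exponent is (p-1)/2 = 90, so by Euler's criterion 102^90 = (102/181) = +1 or -1 mod 181.
Compute by square-and-multiply:
  90 = 64 + 16 + 8 + 2 (binary 1011010)
  Repeated squaring mod 181: 102^1 = 102, 102^2 = 87, 102^4 = 148, 102^8 = 3, 102^16 = 9, 102^32 = 81, 102^64 = 45
  102^90 = 102^64 * 102^16 * 102^8 * 102^2 = 45 * 9 * 3 * 87 mod 181
    45 * 9 = 405 = 43 mod 181
    43 * 3 = 129 = 129 mod 181
    129 * 87 = 11223 = 1 mod 181
  102^90 = 1 mod 181
Result 1: 102 is a quadratic residue mod 181.
102^90 mod 181 = 1

1


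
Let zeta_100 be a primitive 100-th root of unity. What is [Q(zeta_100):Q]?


The degree equals Euler's totient phi(100).
100 = 2^2 * 5^2
phi(100) = 40

40


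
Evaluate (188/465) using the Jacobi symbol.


Compute (188/465) via quadratic reciprocity:
  pull out 2: (2/465) = +1  (since 465 mod 8 = 1)
  pull out 2: (2/465) = +1  (since 465 mod 8 = 1)
  reciprocity: (47/465) -> +(465/47)
  reduce: (42/47)
  pull out 2: (2/47) = +1  (since 47 mod 8 = 7)
  reciprocity: (21/47) -> +(47/21)
  reduce: (5/21)
  reciprocity: (5/21) -> +(21/5)
  reduce: (1/5)
  (1/5) = 1
Product of signs = 1

1


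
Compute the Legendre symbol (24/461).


p = 461 is prime, so compute (24/461) with the reciprocity algorithm (Jacobi-symbol steps: pull out 2s via (2/n), flip via reciprocity, reduce):
  pull out 2: (2/461) = -1  (since 461 mod 8 = 5)
  pull out 2: (2/461) = -1  (since 461 mod 8 = 5)
  pull out 2: (2/461) = -1  (since 461 mod 8 = 5)
  reciprocity: (3/461) -> +(461/3)
  reduce: (2/3)
  pull out 2: (2/3) = -1  (since 3 mod 8 = 3)
  (1/3) = 1
Product of signs = 1
(24/461) = 1

1


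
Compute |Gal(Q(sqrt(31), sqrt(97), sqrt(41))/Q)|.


The 3 square roots of distinct primes are multiplicatively independent over Q,
so [K:Q] = 2^3 and Gal(K/Q) is isomorphic to (Z/2Z)^3.
|Gal| = 2^3 = 8

8


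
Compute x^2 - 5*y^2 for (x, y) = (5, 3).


x^2 - d*y^2
= 5^2 - 5*3^2
= 25 - 45
= -20

-20


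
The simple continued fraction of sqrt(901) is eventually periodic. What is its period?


Run the CF algorithm for sqrt(901).
a_0 = floor(sqrt(901)) = 30; set m_0=0, q_0=1.
Recurrence: m' = q*a - m,  q' = (d - m'^2)/q,  a' = floor((a_0 + m')/q').
  step 1: m=30, q=1, a=60
a_1 = 2*a_0 = 60, so the period closes here.
sqrt(901) = [30; 60]
Period length = 1

1


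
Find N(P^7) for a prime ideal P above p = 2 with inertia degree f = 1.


N(P^a) = p^(a*f)
= 2^(7*1)
= 2^7
= 128

128


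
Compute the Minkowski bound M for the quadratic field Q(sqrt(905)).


d = 905, d mod 4 = 1, so disc(K) = d = 905; |disc(K)| = 905
Real quadratic field, so n = 2, s = r2 = 0, r1 = 2
M = (n!/n^n) * (4/pi)^s * sqrt(|disc(K)|) = (2!/2^2) * (4/pi)^0 * sqrt(905)
= 0.5 * 1.000000 * 30.083218
= 15.0416

15.0416


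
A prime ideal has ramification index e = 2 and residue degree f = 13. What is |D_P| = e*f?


|D_P| = e * f
= 2 * 13
= 26

26


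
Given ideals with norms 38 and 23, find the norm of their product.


N(IJ) = N(I) * N(J)
= 38 * 23
= 874

874


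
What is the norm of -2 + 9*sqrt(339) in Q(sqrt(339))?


N(a + b*sqrt(d)) = a^2 - d*b^2
= (-2)^2 - (339)*(9)^2
= 4 - 27459
= -27455

-27455


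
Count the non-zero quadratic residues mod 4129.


For prime p, the number of non-zero quadratic residues is (p-1)/2.
= (4129-1)/2
= 2064

2064


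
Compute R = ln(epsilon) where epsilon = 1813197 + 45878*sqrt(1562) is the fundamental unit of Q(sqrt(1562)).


epsilon = 1813197 + 45878*sqrt(1562)
= 3.6264e+06
R = ln(3.6264e+06)
= 15.1037

15.1037


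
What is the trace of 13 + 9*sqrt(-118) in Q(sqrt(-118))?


Tr(a + b*sqrt(d)) = (a + b*sqrt(d)) + (a - b*sqrt(d)) = 2a
= 2 * (13)
= 26

26


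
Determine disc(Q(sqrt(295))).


For K = Q(sqrt(d)) with d squarefree: disc(K) = d if d = 1 mod 4, and disc(K) = 4d if d = 2 or 3 mod 4.
Here d = 295, and d mod 4 = 3.
d = 3 mod 4, not 1 (O_K = Z[sqrt(d)]), so disc(K) = 4d = 4 * (295) = 1180

1180


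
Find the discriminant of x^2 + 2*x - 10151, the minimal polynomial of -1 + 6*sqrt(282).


The element -1 + 6*sqrt(282) has minimal polynomial:
x^2 + 2*x - 10151
Discriminant = (2)^2 - 4*(-10151)
= 4 + 40604
= 40608

40608


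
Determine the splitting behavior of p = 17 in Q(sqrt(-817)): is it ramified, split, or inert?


K = Q(sqrt(-817)). Since d mod 4 = 3, disc(K) = -3268.
Check p | disc: -3268 mod 17 = 13.
p does not divide disc. Compute Legendre symbol (d/p):
16^((17-1)/2) mod 17 = 1
(d/p) = 1, so p splits: (p) = P*P' with e=1, f=1, g=2.
Therefore p is split.

split


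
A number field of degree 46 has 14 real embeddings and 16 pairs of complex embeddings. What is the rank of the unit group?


By Dirichlet's unit theorem:
rank = r1 + r2 - 1
= 14 + 16 - 1
= 29

29


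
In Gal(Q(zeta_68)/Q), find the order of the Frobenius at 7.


The Frobenius at p in Gal(Q(zeta_n)/Q) = (Z/nZ)* is the class of p, so its order is ord_68(7), the smallest k >= 1 with 7^k = 1 mod 68.
n = 68 = 2^2 * 17, phi(68) = 32; the order divides phi(n).
Divisors of 32: 1, 2, 4, 8, 16, 32
Repeated squaring mod 68: 7^1 = 7, 7^2 = 49, 7^4 = 21, 7^8 = 33, 7^16 = 1, 7^32 = 1
Test divisors in increasing order:
  k=1: 7^1 = 7 mod 68
  k=2: 7^2 = 49 mod 68
  k=4: 7^4 = 21 mod 68
  k=8: 7^8 = 33 mod 68
  k=16: 7^16 = 1 mod 68  <- first divisor giving 1
Order = 16

16


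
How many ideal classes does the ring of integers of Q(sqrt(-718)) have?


K = Q(sqrt(-718)). d mod 4 = 2, so D = disc(K) = 4d = -2872
h(K) equals the number of primitive reduced positive-definite forms (a, b, c) = a*x^2 + b*x*y + c*y^2 with b^2 - 4ac = D,
where reduced means |b| <= a <= c, with b >= 0 whenever |b| = a or a = c, and primitive means gcd(a, b, c) = 1.
Reduced forces 3a^2 <= |D| = 2872, so 1 <= a <= 30; b must have the parity of D, and c = (b^2 - D)/(4a) must be an integer >= a.
Enumerate a = 1..30, b in [-a, a]:
  a=1: (1, 0, 718)  [1]
  a=2: (2, 0, 359)  [1]
  a=3..12: none
  a=13: (13, -12, 58), (13, 12, 58)  [2]
  a=14..16: none
  a=17: (17, -16, 46), (17, 16, 46)  [2]
  a=18: none
  a=19: (19, -4, 38), (19, 4, 38)  [2]
  a=20..22: none
  a=23: (23, -16, 34), (23, 16, 34)  [2]
  a=24..25: none
  a=26: (26, -12, 29), (26, 12, 29)  [2]
  a=27..30: none
Total reduced forms: 1 + 1 + 2 + 2 + 2 + 2 + 2 = 12
h = 12

12


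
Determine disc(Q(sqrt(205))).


For K = Q(sqrt(d)) with d squarefree: disc(K) = d if d = 1 mod 4, and disc(K) = 4d if d = 2 or 3 mod 4.
Here d = 205, and d mod 4 = 1.
d = 1 mod 4 (O_K = Z[(1+sqrt(d))/2]), so disc(K) = d = 205

205


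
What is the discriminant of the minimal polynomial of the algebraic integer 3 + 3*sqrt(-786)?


The element 3 + 3*sqrt(-786) has minimal polynomial:
x^2 - 6*x + 7083
Discriminant = (-6)^2 - 4*(7083)
= 36 - 28332
= -28296

-28296


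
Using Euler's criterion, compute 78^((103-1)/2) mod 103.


p = 103 is prime and the exponent is (p-1)/2 = 51, so by Euler's criterion 78^51 = (78/103) = +1 or -1 mod 103.
Compute by square-and-multiply:
  51 = 32 + 16 + 2 + 1 (binary 110011)
  Repeated squaring mod 103: 78^1 = 78, 78^2 = 7, 78^4 = 49, 78^8 = 32, 78^16 = 97, 78^32 = 36
  78^51 = 78^32 * 78^16 * 78^2 * 78^1 = 36 * 97 * 7 * 78 mod 103
    36 * 97 = 3492 = 93 mod 103
    93 * 7 = 651 = 33 mod 103
    33 * 78 = 2574 = 102 mod 103
  78^51 = 102 mod 103
Result 102 = p - 1 = -1 mod 103: 78 is a quadratic non-residue mod 103. As a residue in [0, p-1] the value is 102.
78^51 mod 103 = 102

102


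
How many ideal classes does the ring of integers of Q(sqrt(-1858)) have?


K = Q(sqrt(-1858)). d mod 4 = 2, so D = disc(K) = 4d = -7432
h(K) equals the number of primitive reduced positive-definite forms (a, b, c) = a*x^2 + b*x*y + c*y^2 with b^2 - 4ac = D,
where reduced means |b| <= a <= c, with b >= 0 whenever |b| = a or a = c, and primitive means gcd(a, b, c) = 1.
Reduced forces 3a^2 <= |D| = 7432, so 1 <= a <= 49; b must have the parity of D, and c = (b^2 - D)/(4a) must be an integer >= a.
Enumerate a = 1..49, b in [-a, a]:
  a=1: (1, 0, 1858)  [1]
  a=2: (2, 0, 929)  [1]
  a=3..6: none
  a=7: (7, -4, 266), (7, 4, 266)  [2]
  a=8..10: none
  a=11: (11, -2, 169), (11, 2, 169)  [2]
  a=12: none
  a=13: (13, -2, 143), (13, 2, 143)  [2]
  a=14: (14, -4, 133), (14, 4, 133)  [2]
  a=15..18: none
  a=19: (19, -4, 98), (19, 4, 98)  [2]
  a=20..21: none
  a=22: (22, -20, 89), (22, 20, 89)  [2]
  a=23..25: none
  a=26: (26, -24, 77), (26, 24, 77)  [2]
  a=27..30: none
  a=31: (31, -16, 62), (31, 16, 62)  [2]
  a=32..37: none
  a=38: (38, -4, 49), (38, 4, 49)  [2]
  a=39..49: none
Total reduced forms: 1 + 1 + 2 + 2 + 2 + 2 + 2 + 2 + 2 + 2 + 2 = 20
h = 20

20


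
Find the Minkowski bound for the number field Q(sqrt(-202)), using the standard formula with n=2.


d = -202, d mod 4 = 2, so disc(K) = 4d = -808; |disc(K)| = 808
Imaginary quadratic field, so n = 2, s = r2 = 1, r1 = 0
M = (n!/n^n) * (4/pi)^s * sqrt(|disc(K)|) = (2!/2^2) * (4/pi)^1 * sqrt(808)
= 0.5 * 1.273240 * 28.425341
= 18.0961

18.0961


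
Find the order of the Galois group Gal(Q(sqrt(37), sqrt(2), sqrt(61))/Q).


The 3 square roots of distinct primes are multiplicatively independent over Q,
so [K:Q] = 2^3 and Gal(K/Q) is isomorphic to (Z/2Z)^3.
|Gal| = 2^3 = 8

8


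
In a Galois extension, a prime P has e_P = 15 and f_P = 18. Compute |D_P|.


|D_P| = e * f
= 15 * 18
= 270

270


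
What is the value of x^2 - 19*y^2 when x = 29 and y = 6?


x^2 - d*y^2
= 29^2 - 19*6^2
= 841 - 684
= 157

157


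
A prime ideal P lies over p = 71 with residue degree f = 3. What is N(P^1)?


N(P^a) = p^(a*f)
= 71^(1*3)
= 71^3
= 357911

357911


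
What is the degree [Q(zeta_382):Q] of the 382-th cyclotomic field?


The degree equals Euler's totient phi(382).
382 = 2 * 191
phi(382) = 190

190


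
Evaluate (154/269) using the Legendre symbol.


p = 269 is prime, so compute (154/269) with the reciprocity algorithm (Jacobi-symbol steps: pull out 2s via (2/n), flip via reciprocity, reduce):
  pull out 2: (2/269) = -1  (since 269 mod 8 = 5)
  reciprocity: (77/269) -> +(269/77)
  reduce: (38/77)
  pull out 2: (2/77) = -1  (since 77 mod 8 = 5)
  reciprocity: (19/77) -> +(77/19)
  reduce: (1/19)
  (1/19) = 1
Product of signs = 1
(154/269) = 1

1


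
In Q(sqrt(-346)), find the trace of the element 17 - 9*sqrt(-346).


Tr(a + b*sqrt(d)) = (a + b*sqrt(d)) + (a - b*sqrt(d)) = 2a
= 2 * (17)
= 34

34


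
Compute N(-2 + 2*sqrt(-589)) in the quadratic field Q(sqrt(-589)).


N(a + b*sqrt(d)) = a^2 - d*b^2
= (-2)^2 - (-589)*(2)^2
= 4 + 2356
= 2360

2360


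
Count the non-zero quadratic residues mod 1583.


For prime p, the number of non-zero quadratic residues is (p-1)/2.
= (1583-1)/2
= 791

791
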